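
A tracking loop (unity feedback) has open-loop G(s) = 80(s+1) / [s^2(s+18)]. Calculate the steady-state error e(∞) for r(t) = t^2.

System type = 2 (two poles at s=0).
K_a = lim_{s→0} s^2·G(s) = 80·1 / (18) = 40/9.
r(t) = t^2 gives R(s) = 2/s^3.
e_ss = 2/K_a = 2/(40/9) = 0.45.

0.45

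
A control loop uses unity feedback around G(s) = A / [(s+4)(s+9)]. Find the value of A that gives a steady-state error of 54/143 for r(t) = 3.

G(s) has no factors of s in the denominator, so the system is type 0.
K_p = lim_{s→0} G(s) = A / (4·9) = (1/36)·A.
e_ss = 3/(1 + K_p) = 54/143 ⇒ 1 + (1/36)·A = 143/18 ⇒ A = 250.

250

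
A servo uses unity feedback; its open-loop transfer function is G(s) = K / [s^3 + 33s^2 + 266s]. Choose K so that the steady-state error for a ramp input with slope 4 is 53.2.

20

Lowest-order denominator term is 266s, so the open loop has 1 pole at the origin → type 1 system.
K_v = lim_{s→0} s·G(s) = K / 266 = (1/266)·K.
e_ss = 4/K_v = 53.2 ⇒ K_v = 10/133 ⇒ K = (10/133)/(1/266) = 20.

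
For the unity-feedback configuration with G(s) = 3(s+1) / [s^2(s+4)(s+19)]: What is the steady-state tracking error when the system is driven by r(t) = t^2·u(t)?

Two free integrators in G(s): this is a type 2 system.
K_a = lim_{s→0} s^2·G(s) = 3·1 / (4·19) = 3/76.
r(t) = t^2 gives R(s) = 2/s^3.
e_ss = 2/K_a = 2/(3/76) = 152/3.

152/3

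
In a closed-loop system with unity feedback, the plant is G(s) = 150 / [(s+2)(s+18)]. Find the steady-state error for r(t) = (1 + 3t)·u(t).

infinity

The open loop has no poles at the origin → type 0 system. By superposition:
  • 1: e_ss = 1/(1+K_p) with K_p=25/6 → 6/31.
  • 3t: a type-0 system cannot track it, e_ss → ∞.
The unbounded component dominates.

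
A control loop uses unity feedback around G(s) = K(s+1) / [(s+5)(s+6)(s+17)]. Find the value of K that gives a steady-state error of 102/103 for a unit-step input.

5

G(s) has no factors of s in the denominator, so the system is type 0.
K_p = lim_{s→0} G(s) = K·1 / (5·6·17) = (1/510)·K.
e_ss = 1/(1 + K_p) = 102/103 ⇒ 1 + (1/510)·K = 103/102 ⇒ K = 5.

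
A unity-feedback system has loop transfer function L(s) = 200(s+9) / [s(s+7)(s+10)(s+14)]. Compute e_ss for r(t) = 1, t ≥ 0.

The open loop has one pole at the origin → type 1 system.
A type-1 system has K_p = ∞, so it tracks a step input with zero steady-state error.

0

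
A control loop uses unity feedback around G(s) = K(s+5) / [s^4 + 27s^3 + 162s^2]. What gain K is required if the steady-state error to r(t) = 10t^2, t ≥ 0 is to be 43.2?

15

Lowest-order denominator term is 162s^2, so the open loop has 2 poles at the origin → type 2 system.
K_a = lim_{s→0} s^2·G(s) = K·5 / 162 = (5/162)·K.
e_ss = 20/K_a = 43.2 ⇒ K_a = 25/54 ⇒ K = (25/54)/(5/162) = 15.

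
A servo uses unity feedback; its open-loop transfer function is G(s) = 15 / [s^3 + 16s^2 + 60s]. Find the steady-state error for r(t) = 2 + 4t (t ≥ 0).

Factoring s from the denominator leaves a polynomial with constant term 60, so the system is type 1. By superposition:
  • 2: tracked with zero error.
  • 4t: e_ss = 4/K_v with K_v=0.25 → 16.
Total e_ss = 16.

16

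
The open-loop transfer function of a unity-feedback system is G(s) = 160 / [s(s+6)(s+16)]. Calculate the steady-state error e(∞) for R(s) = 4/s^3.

infinity

G(s) has one factor of s in the denominator, so the system is type 1.
K_a = lim_{s→0} s^2·G(s) = 0; the steady-state error to this parabolic input grows without bound.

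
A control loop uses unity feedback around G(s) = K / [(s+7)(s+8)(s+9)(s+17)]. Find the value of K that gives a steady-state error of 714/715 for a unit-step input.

G(s) has no factors of s in the denominator, so the system is type 0.
K_p = lim_{s→0} G(s) = K / (7·8·9·17) = (1/8568)·K.
e_ss = 1/(1 + K_p) = 714/715 ⇒ 1 + (1/8568)·K = 715/714 ⇒ K = 12.

12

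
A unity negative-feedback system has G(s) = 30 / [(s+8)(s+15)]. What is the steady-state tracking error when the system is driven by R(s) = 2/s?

No free integrators in G(s): this is a type 0 system.
K_p = lim_{s→0} G(s) = 30 / (8·15) = 0.25.
e_ss = 2/(1 + K_p) = 2/1.25 = 1.6.

1.6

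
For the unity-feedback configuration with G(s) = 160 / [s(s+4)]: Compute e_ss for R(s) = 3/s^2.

0.075

The open loop has one pole at the origin → type 1 system.
K_v = lim_{s→0} s·G(s) = 160 / (4) = 40.
e_ss = 3/K_v = 3/40 = 0.075.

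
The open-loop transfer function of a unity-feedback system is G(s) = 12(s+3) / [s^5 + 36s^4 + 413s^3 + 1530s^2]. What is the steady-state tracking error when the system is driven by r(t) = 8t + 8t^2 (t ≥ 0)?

680

The denominator has no term below 1530s^2 — 2 poles at s=0, type 2. Taking each input component in turn:
  • 8t: tracked with zero error.
  • 8t^2: e_ss = 16/K_a with K_a=2/85 → 680.
Total e_ss = 680.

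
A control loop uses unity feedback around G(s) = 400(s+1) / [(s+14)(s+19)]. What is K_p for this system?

200/133

System type = 0 (no poles at s=0).
K_p = lim_{s→0} G(s) = 400·1 / (14·19) = 200/133.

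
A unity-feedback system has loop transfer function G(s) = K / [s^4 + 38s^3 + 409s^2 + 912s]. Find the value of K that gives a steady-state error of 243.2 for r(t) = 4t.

Lowest-order denominator term is 912s, so the open loop has 1 pole at the origin → type 1 system.
K_v = lim_{s→0} s·G(s) = K / 912 = (1/912)·K.
e_ss = 4/K_v = 243.2 ⇒ K_v = 5/304 ⇒ K = (5/304)/(1/912) = 15.

15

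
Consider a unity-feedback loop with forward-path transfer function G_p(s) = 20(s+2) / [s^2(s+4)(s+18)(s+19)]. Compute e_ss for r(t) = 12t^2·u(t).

Two free integrators in G_p(s): this is a type 2 system.
K_a = lim_{s→0} s^2·G_p(s) = 20·2 / (4·18·19) = 5/171.
r(t) = 12t^2 gives R(s) = 24/s^3.
e_ss = 24/K_a = 24/(5/171) = 820.8.

820.8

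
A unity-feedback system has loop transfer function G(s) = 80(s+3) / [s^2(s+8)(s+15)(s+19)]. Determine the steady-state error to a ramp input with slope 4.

Two free integrators in G(s): this is a type 2 system.
A type-2 system has K_v = ∞, so it tracks a ramp input with zero steady-state error.

0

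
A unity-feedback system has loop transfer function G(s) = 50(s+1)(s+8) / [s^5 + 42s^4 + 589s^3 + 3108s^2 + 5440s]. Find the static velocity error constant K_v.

5/68

Factoring s from the denominator leaves a polynomial with constant term 5440, so the system is type 1.
K_v = lim_{s→0} s·G(s) = 50·1·8 / 5440 = 5/68.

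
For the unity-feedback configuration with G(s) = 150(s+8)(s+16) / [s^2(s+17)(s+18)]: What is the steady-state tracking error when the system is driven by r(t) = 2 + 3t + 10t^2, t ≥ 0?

G(s) has two factors of s in the denominator, so the system is type 2. Treating each term separately:
  • 2: tracked with zero error.
  • 3t: tracked with zero error.
  • 10t^2: e_ss = 20/K_a with K_a=3200/51 → 51/160.
Total e_ss = 51/160.

51/160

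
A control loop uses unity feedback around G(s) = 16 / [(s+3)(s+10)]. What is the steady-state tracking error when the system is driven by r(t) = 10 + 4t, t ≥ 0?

G(s) has no factors of s in the denominator, so the system is type 0. By superposition:
  • 10: e_ss = 10/(1+K_p) with K_p=8/15 → 150/23.
  • 4t: a type-0 system cannot track it, e_ss → ∞.
The unbounded component dominates.

infinity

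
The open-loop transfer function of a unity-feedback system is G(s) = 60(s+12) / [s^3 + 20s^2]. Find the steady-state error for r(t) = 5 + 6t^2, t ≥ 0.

1/3

The denominator has no term below 20s^2 — 2 poles at s=0, type 2. Treating each term separately:
  • 5: tracked with zero error.
  • 6t^2: e_ss = 12/K_a with K_a=36 → 1/3.
Total e_ss = 1/3.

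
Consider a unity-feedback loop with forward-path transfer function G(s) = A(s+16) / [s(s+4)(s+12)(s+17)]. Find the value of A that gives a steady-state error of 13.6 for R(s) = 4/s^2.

System type = 1 (one pole at s=0).
K_v = lim_{s→0} s·G(s) = A·16 / (4·12·17) = (1/51)·A.
e_ss = 4/K_v = 13.6 ⇒ K_v = 5/17 ⇒ A = (5/17)/(1/51) = 15.

15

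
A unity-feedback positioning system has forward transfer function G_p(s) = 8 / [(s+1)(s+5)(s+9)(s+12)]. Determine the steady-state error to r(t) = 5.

675/137

The open loop has no poles at the origin → type 0 system.
K_p = lim_{s→0} G_p(s) = 8 / (1·5·9·12) = 2/135.
e_ss = 5/(1 + K_p) = 5/(137/135) = 675/137.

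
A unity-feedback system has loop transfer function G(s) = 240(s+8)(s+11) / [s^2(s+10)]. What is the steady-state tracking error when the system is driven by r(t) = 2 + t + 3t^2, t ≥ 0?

1/352

The open loop has two poles at the origin → type 2 system. Taking each input component in turn:
  • 2: tracked with zero error.
  • t: tracked with zero error.
  • 3t^2: e_ss = 6/K_a with K_a=2112 → 1/352.
Total e_ss = 1/352.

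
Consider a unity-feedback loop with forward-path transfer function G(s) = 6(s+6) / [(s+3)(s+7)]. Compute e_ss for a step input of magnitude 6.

42/19

System type = 0 (no poles at s=0).
K_p = lim_{s→0} G(s) = 6·6 / (3·7) = 12/7.
e_ss = 6/(1 + K_p) = 6/(19/7) = 42/19.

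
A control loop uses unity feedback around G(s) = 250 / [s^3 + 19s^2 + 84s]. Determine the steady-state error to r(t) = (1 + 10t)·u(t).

3.36

Lowest-order denominator term is 84s, so the open loop has 1 pole at the origin → type 1 system. Taking each input component in turn:
  • 1: tracked with zero error.
  • 10t: e_ss = 10/K_v with K_v=125/42 → 3.36.
Total e_ss = 3.36.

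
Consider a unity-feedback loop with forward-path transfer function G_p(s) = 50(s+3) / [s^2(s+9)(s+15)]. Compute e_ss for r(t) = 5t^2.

9

The open loop has two poles at the origin → type 2 system.
K_a = lim_{s→0} s^2·G_p(s) = 50·3 / (9·15) = 10/9.
r(t) = 5t^2 gives R(s) = 10/s^3.
e_ss = 10/K_a = 10/(10/9) = 9.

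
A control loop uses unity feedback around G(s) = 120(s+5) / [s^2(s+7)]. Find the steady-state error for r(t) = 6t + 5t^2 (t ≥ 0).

G(s) has two factors of s in the denominator, so the system is type 2. By superposition:
  • 6t: tracked with zero error.
  • 5t^2: e_ss = 10/K_a with K_a=600/7 → 7/60.
Total e_ss = 7/60.

7/60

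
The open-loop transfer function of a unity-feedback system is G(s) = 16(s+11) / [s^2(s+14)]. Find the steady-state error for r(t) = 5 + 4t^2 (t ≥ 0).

7/11

The open loop has two poles at the origin → type 2 system. By superposition:
  • 5: tracked with zero error.
  • 4t^2: e_ss = 8/K_a with K_a=88/7 → 7/11.
Total e_ss = 7/11.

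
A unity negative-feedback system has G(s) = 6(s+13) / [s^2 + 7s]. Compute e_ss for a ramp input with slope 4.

Factoring s from the denominator leaves a polynomial with constant term 7, so the system is type 1.
K_v = lim_{s→0} s·G(s) = 6·13 / 7 = 78/7.
e_ss = 4/K_v = 4/(78/7) = 14/39.

14/39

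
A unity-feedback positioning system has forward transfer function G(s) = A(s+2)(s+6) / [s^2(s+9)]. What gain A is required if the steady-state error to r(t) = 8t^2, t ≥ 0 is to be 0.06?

200

System type = 2 (two poles at s=0).
K_a = lim_{s→0} s^2·G(s) = A·2·6 / (9) = (4/3)·A.
e_ss = 16/K_a = 0.06 ⇒ K_a = 800/3 ⇒ A = (800/3)/(4/3) = 200.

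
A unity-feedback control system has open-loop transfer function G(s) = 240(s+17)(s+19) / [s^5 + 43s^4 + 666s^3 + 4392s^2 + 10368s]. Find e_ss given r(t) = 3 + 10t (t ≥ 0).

The denominator has no term below 10368s — 1 pole at s=0, type 1. Treating each term separately:
  • 3: tracked with zero error.
  • 10t: e_ss = 10/K_v with K_v=1615/216 → 432/323.
Total e_ss = 432/323.

432/323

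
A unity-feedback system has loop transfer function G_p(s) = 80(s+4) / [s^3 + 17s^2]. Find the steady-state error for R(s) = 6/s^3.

Factoring s^2 from the denominator leaves a polynomial with constant term 17, so the system is type 2.
K_a = lim_{s→0} s^2·G_p(s) = 80·4 / 17 = 320/17.
r(t) = 3t^2 gives R(s) = 6/s^3.
e_ss = 6/K_a = 6/(320/17) = 51/160.

51/160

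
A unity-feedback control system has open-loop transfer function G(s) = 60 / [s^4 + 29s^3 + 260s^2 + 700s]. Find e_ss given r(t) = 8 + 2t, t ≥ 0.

Factoring s from the denominator leaves a polynomial with constant term 700, so the system is type 1. Treating each term separately:
  • 8: tracked with zero error.
  • 2t: e_ss = 2/K_v with K_v=3/35 → 70/3.
Total e_ss = 70/3.

70/3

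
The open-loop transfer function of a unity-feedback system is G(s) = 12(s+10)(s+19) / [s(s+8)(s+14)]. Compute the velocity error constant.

System type = 1 (one pole at s=0).
K_v = lim_{s→0} s·G(s) = 12·10·19 / (8·14) = 285/14.

285/14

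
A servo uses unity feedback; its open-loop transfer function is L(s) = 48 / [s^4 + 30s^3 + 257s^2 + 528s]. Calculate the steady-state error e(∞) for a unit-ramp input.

11

The denominator has no term below 528s — 1 pole at s=0, type 1.
K_v = lim_{s→0} s·L(s) = 48 / 528 = 1/11.
e_ss = 1/K_v = 1/(1/11) = 11.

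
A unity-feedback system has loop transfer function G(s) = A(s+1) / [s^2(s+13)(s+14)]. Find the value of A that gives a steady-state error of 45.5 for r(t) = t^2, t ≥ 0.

8

Two free integrators in G(s): this is a type 2 system.
K_a = lim_{s→0} s^2·G(s) = A·1 / (13·14) = (1/182)·A.
e_ss = 2/K_a = 45.5 ⇒ K_a = 4/91 ⇒ A = (4/91)/(1/182) = 8.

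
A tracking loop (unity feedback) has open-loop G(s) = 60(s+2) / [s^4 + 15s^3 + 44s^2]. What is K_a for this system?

The denominator has no term below 44s^2 — 2 poles at s=0, type 2.
K_a = lim_{s→0} s^2·G(s) = 60·2 / 44 = 30/11.

30/11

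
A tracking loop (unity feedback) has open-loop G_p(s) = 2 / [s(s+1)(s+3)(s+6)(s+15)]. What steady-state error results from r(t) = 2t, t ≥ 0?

270

System type = 1 (one pole at s=0).
K_v = lim_{s→0} s·G_p(s) = 2 / (1·3·6·15) = 1/135.
e_ss = 2/K_v = 2/(1/135) = 270.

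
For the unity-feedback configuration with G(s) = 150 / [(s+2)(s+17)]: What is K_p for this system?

75/17

The open loop has no poles at the origin → type 0 system.
K_p = lim_{s→0} G(s) = 150 / (2·17) = 75/17.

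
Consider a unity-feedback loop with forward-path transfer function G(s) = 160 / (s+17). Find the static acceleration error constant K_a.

0

System type = 0 (no poles at s=0).
K_a = lim_{s→0} s^2·G(s) = 0 (the extra factor of s kills the finite limit).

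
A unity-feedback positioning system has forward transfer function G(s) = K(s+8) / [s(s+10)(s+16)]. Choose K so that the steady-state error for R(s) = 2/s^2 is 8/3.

15

One free integrator in G(s): this is a type 1 system.
K_v = lim_{s→0} s·G(s) = K·8 / (10·16) = 0.05·K.
e_ss = 2/K_v = 8/3 ⇒ K_v = 0.75 ⇒ K = 0.75/0.05 = 15.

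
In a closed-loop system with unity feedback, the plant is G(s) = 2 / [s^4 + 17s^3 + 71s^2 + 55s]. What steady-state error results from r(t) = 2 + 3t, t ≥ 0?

82.5

The denominator has no term below 55s — 1 pole at s=0, type 1. By superposition:
  • 2: tracked with zero error.
  • 3t: e_ss = 3/K_v with K_v=2/55 → 82.5.
Total e_ss = 82.5.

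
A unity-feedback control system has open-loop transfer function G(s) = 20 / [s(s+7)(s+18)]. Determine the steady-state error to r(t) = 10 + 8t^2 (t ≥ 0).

infinity

One free integrator in G(s): this is a type 1 system. By superposition:
  • 10: tracked with zero error.
  • 8t^2: a type-1 system cannot track it, e_ss → ∞.
The unbounded component dominates.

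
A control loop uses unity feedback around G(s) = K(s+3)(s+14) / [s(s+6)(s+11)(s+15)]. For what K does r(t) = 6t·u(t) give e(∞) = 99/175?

One free integrator in G(s): this is a type 1 system.
K_v = lim_{s→0} s·G(s) = K·3·14 / (6·11·15) = (7/165)·K.
e_ss = 6/K_v = 99/175 ⇒ K_v = 350/33 ⇒ K = (350/33)/(7/165) = 250.

250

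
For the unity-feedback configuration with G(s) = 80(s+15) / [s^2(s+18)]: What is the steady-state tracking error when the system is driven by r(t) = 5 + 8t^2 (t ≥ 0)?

G(s) has two factors of s in the denominator, so the system is type 2. Treating each term separately:
  • 5: tracked with zero error.
  • 8t^2: e_ss = 16/K_a with K_a=200/3 → 0.24.
Total e_ss = 0.24.

0.24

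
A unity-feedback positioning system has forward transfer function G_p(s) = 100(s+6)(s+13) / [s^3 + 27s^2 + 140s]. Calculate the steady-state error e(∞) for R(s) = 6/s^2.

7/65

Lowest-order denominator term is 140s, so the open loop has 1 pole at the origin → type 1 system.
K_v = lim_{s→0} s·G_p(s) = 100·6·13 / 140 = 390/7.
e_ss = 6/K_v = 6/(390/7) = 7/65.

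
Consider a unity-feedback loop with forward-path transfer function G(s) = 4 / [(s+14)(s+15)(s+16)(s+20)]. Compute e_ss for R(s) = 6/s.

No free integrators in G(s): this is a type 0 system.
K_p = lim_{s→0} G(s) = 4 / (14·15·16·20) = 1/16800.
e_ss = 6/(1 + K_p) = 6/(16801/16800) = 100800/16801.

100800/16801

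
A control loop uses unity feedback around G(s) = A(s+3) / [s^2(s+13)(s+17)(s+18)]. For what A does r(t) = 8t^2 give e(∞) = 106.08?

200

Two free integrators in G(s): this is a type 2 system.
K_a = lim_{s→0} s^2·G(s) = A·3 / (13·17·18) = (1/1326)·A.
e_ss = 16/K_a = 106.08 ⇒ K_a = 100/663 ⇒ A = (100/663)/(1/1326) = 200.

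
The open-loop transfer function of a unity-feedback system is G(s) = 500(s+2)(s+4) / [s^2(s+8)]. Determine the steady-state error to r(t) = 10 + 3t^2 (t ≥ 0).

System type = 2 (two poles at s=0). Treating each term separately:
  • 10: tracked with zero error.
  • 3t^2: e_ss = 6/K_a with K_a=500 → 0.012.
Total e_ss = 0.012.

0.012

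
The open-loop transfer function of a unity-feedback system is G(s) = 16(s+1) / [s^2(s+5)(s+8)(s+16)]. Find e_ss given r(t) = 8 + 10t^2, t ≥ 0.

800

Two free integrators in G(s): this is a type 2 system. By superposition:
  • 8: tracked with zero error.
  • 10t^2: e_ss = 20/K_a with K_a=0.025 → 800.
Total e_ss = 800.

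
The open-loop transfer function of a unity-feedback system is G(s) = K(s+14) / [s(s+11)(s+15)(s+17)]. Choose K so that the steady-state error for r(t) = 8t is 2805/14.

8

One free integrator in G(s): this is a type 1 system.
K_v = lim_{s→0} s·G(s) = K·14 / (11·15·17) = (14/2805)·K.
e_ss = 8/K_v = 2805/14 ⇒ K_v = 112/2805 ⇒ K = (112/2805)/(14/2805) = 8.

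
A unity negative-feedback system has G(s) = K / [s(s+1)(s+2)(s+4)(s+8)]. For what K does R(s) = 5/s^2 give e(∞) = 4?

80

G(s) has one factor of s in the denominator, so the system is type 1.
K_v = lim_{s→0} s·G(s) = K / (1·2·4·8) = (1/64)·K.
e_ss = 5/K_v = 4 ⇒ K_v = 1.25 ⇒ K = 1.25/(1/64) = 80.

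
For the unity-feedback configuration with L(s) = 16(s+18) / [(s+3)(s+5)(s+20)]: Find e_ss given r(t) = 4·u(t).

System type = 0 (no poles at s=0).
K_p = lim_{s→0} L(s) = 16·18 / (3·5·20) = 0.96.
e_ss = 4/(1 + K_p) = 4/1.96 = 100/49.

100/49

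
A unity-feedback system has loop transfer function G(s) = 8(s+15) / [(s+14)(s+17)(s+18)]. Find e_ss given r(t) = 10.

The open loop has no poles at the origin → type 0 system.
K_p = lim_{s→0} G(s) = 8·15 / (14·17·18) = 10/357.
e_ss = 10/(1 + K_p) = 10/(367/357) = 3570/367.

3570/367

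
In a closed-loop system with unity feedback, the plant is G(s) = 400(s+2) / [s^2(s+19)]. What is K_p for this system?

infinity

K_p = lim_{s→0} G(s); with 2 poles at the origin the limit diverges, so K_p = ∞.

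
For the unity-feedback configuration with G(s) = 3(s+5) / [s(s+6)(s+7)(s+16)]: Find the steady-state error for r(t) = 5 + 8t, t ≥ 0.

The open loop has one pole at the origin → type 1 system. Taking each input component in turn:
  • 5: tracked with zero error.
  • 8t: e_ss = 8/K_v with K_v=5/224 → 358.4.
Total e_ss = 358.4.

358.4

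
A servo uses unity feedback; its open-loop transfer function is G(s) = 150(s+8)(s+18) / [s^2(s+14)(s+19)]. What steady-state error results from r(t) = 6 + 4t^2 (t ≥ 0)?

133/1350

Two free integrators in G(s): this is a type 2 system. Treating each term separately:
  • 6: tracked with zero error.
  • 4t^2: e_ss = 8/K_a with K_a=10800/133 → 133/1350.
Total e_ss = 133/1350.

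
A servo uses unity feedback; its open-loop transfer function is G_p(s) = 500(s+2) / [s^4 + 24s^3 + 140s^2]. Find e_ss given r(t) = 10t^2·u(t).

2.8

Factoring s^2 from the denominator leaves a polynomial with constant term 140, so the system is type 2.
K_a = lim_{s→0} s^2·G_p(s) = 500·2 / 140 = 50/7.
r(t) = 10t^2 gives R(s) = 20/s^3.
e_ss = 20/K_a = 20/(50/7) = 2.8.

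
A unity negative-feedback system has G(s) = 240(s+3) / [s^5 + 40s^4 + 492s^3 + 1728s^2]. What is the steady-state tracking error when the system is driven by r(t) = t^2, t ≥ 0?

4.8

Factoring s^2 from the denominator leaves a polynomial with constant term 1728, so the system is type 2.
K_a = lim_{s→0} s^2·G(s) = 240·3 / 1728 = 5/12.
r(t) = t^2 gives R(s) = 2/s^3.
e_ss = 2/K_a = 2/(5/12) = 4.8.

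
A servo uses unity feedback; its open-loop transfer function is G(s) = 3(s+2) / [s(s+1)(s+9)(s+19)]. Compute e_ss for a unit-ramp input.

28.5

One free integrator in G(s): this is a type 1 system.
K_v = lim_{s→0} s·G(s) = 3·2 / (1·9·19) = 2/57.
e_ss = 1/K_v = 1/(2/57) = 28.5.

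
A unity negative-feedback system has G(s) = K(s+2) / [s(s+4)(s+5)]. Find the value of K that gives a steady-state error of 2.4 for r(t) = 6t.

System type = 1 (one pole at s=0).
K_v = lim_{s→0} s·G(s) = K·2 / (4·5) = 0.1·K.
e_ss = 6/K_v = 2.4 ⇒ K_v = 2.5 ⇒ K = 2.5/0.1 = 25.

25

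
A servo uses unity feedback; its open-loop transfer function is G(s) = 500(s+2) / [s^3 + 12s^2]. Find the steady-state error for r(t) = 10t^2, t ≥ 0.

0.24

The denominator has no term below 12s^2 — 2 poles at s=0, type 2.
K_a = lim_{s→0} s^2·G(s) = 500·2 / 12 = 250/3.
r(t) = 10t^2 gives R(s) = 20/s^3.
e_ss = 20/K_a = 20/(250/3) = 0.24.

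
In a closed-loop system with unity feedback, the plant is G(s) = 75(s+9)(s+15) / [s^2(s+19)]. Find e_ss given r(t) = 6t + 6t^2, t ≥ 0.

Two free integrators in G(s): this is a type 2 system. By superposition:
  • 6t: tracked with zero error.
  • 6t^2: e_ss = 12/K_a with K_a=10125/19 → 76/3375.
Total e_ss = 76/3375.

76/3375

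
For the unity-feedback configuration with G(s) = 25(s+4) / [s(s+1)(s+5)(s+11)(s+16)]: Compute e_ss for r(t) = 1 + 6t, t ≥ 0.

52.8

The open loop has one pole at the origin → type 1 system. Taking each input component in turn:
  • 1: tracked with zero error.
  • 6t: e_ss = 6/K_v with K_v=5/44 → 52.8.
Total e_ss = 52.8.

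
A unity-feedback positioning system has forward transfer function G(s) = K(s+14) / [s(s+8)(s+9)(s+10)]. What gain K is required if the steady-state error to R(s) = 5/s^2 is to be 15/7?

One free integrator in G(s): this is a type 1 system.
K_v = lim_{s→0} s·G(s) = K·14 / (8·9·10) = (7/360)·K.
e_ss = 5/K_v = 15/7 ⇒ K_v = 7/3 ⇒ K = (7/3)/(7/360) = 120.

120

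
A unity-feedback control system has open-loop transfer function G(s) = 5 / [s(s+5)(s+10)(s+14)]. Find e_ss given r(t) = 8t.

1120

The open loop has one pole at the origin → type 1 system.
K_v = lim_{s→0} s·G(s) = 5 / (5·10·14) = 1/140.
e_ss = 8/K_v = 8/(1/140) = 1120.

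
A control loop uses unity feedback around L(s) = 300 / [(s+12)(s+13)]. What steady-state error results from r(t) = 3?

39/38

The open loop has no poles at the origin → type 0 system.
K_p = lim_{s→0} L(s) = 300 / (12·13) = 25/13.
e_ss = 3/(1 + K_p) = 3/(38/13) = 39/38.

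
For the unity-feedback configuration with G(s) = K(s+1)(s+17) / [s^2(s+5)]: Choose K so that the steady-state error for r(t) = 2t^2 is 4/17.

System type = 2 (two poles at s=0).
K_a = lim_{s→0} s^2·G(s) = K·1·17 / (5) = 3.4·K.
e_ss = 4/K_a = 4/17 ⇒ K_a = 17 ⇒ K = 17/3.4 = 5.

5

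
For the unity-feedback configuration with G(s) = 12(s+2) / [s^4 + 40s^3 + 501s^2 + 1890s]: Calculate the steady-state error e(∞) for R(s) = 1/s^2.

The denominator has no term below 1890s — 1 pole at s=0, type 1.
K_v = lim_{s→0} s·G(s) = 12·2 / 1890 = 4/315.
e_ss = 1/K_v = 1/(4/315) = 78.75.

78.75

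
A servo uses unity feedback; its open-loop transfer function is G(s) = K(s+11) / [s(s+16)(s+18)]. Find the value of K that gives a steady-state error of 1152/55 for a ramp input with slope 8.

G(s) has one factor of s in the denominator, so the system is type 1.
K_v = lim_{s→0} s·G(s) = K·11 / (16·18) = (11/288)·K.
e_ss = 8/K_v = 1152/55 ⇒ K_v = 55/144 ⇒ K = (55/144)/(11/288) = 10.

10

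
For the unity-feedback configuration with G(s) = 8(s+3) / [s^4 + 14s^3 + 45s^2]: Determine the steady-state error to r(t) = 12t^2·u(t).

The denominator has no term below 45s^2 — 2 poles at s=0, type 2.
K_a = lim_{s→0} s^2·G(s) = 8·3 / 45 = 8/15.
r(t) = 12t^2 gives R(s) = 24/s^3.
e_ss = 24/K_a = 24/(8/15) = 45.

45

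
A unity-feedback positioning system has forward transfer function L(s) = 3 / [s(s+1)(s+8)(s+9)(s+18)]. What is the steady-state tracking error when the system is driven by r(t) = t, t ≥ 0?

432

System type = 1 (one pole at s=0).
K_v = lim_{s→0} s·L(s) = 3 / (1·8·9·18) = 1/432.
e_ss = 1/K_v = 1/(1/432) = 432.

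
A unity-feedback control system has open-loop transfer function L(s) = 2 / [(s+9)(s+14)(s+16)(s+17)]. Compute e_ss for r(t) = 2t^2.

No free integrators in L(s): this is a type 0 system.
For a type-0 system K_a = 0, so e_ss to a parabolic input is unbounded.

infinity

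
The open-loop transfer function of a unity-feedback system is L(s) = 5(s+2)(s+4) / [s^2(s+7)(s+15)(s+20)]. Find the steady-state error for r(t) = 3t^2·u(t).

315

The open loop has two poles at the origin → type 2 system.
K_a = lim_{s→0} s^2·L(s) = 5·2·4 / (7·15·20) = 2/105.
r(t) = 3t^2 gives R(s) = 6/s^3.
e_ss = 6/K_a = 6/(2/105) = 315.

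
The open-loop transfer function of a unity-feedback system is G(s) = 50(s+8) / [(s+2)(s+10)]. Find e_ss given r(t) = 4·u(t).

G(s) has no factors of s in the denominator, so the system is type 0.
K_p = lim_{s→0} G(s) = 50·8 / (2·10) = 20.
e_ss = 4/(1 + K_p) = 4/21.

4/21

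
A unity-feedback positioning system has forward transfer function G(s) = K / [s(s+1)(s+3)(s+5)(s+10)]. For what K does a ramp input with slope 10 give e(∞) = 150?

The open loop has one pole at the origin → type 1 system.
K_v = lim_{s→0} s·G(s) = K / (1·3·5·10) = (1/150)·K.
e_ss = 10/K_v = 150 ⇒ K_v = 1/15 ⇒ K = (1/15)/(1/150) = 10.

10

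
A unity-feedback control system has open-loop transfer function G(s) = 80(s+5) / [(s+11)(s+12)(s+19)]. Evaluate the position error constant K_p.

The open loop has no poles at the origin → type 0 system.
K_p = lim_{s→0} G(s) = 80·5 / (11·12·19) = 100/627.

100/627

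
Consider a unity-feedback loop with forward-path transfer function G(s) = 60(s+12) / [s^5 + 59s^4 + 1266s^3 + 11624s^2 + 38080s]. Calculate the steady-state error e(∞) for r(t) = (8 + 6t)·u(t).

952/3

Factoring s from the denominator leaves a polynomial with constant term 38080, so the system is type 1. Taking each input component in turn:
  • 8: tracked with zero error.
  • 6t: e_ss = 6/K_v with K_v=9/476 → 952/3.
Total e_ss = 952/3.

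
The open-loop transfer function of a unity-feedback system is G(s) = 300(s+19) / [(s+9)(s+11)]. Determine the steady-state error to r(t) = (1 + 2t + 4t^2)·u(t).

infinity

System type = 0 (no poles at s=0). Taking each input component in turn:
  • 1: e_ss = 1/(1+K_p) with K_p=1900/33 → 33/1933.
  • 2t: a type-0 system cannot track it, e_ss → ∞.
  • 4t^2: a type-0 system cannot track it, e_ss → ∞.
The unbounded component dominates.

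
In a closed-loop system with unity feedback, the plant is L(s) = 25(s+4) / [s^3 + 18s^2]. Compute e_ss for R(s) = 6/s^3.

Lowest-order denominator term is 18s^2, so the open loop has 2 poles at the origin → type 2 system.
K_a = lim_{s→0} s^2·L(s) = 25·4 / 18 = 50/9.
r(t) = 3t^2 gives R(s) = 6/s^3.
e_ss = 6/K_a = 6/(50/9) = 1.08.

1.08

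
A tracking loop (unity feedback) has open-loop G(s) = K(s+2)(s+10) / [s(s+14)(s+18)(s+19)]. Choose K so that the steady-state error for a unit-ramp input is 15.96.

15

The open loop has one pole at the origin → type 1 system.
K_v = lim_{s→0} s·G(s) = K·2·10 / (14·18·19) = (5/1197)·K.
e_ss = 1/K_v = 15.96 ⇒ K_v = 25/399 ⇒ K = (25/399)/(5/1197) = 15.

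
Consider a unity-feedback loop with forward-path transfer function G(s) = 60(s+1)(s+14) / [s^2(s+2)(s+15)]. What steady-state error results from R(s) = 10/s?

0

The open loop has two poles at the origin → type 2 system.
A type-2 system has K_p = ∞, so it tracks a step input with zero steady-state error.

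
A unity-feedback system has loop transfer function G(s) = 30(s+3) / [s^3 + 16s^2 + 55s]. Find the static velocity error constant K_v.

The denominator has no term below 55s — 1 pole at s=0, type 1.
K_v = lim_{s→0} s·G(s) = 30·3 / 55 = 18/11.

18/11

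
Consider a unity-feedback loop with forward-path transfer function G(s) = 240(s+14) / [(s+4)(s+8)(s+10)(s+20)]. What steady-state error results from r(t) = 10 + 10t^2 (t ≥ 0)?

No free integrators in G(s): this is a type 0 system. Treating each term separately:
  • 10: e_ss = 10/(1+K_p) with K_p=0.525 → 400/61.
  • 10t^2: a type-0 system cannot track it, e_ss → ∞.
The unbounded component dominates.

infinity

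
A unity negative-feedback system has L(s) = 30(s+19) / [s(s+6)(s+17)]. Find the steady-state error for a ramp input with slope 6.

102/95

System type = 1 (one pole at s=0).
K_v = lim_{s→0} s·L(s) = 30·19 / (6·17) = 95/17.
e_ss = 6/K_v = 6/(95/17) = 102/95.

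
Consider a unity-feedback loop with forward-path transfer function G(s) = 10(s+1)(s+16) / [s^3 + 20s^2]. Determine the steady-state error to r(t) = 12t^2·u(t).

3

Lowest-order denominator term is 20s^2, so the open loop has 2 poles at the origin → type 2 system.
K_a = lim_{s→0} s^2·G(s) = 10·1·16 / 20 = 8.
r(t) = 12t^2 gives R(s) = 24/s^3.
e_ss = 24/K_a = 24/8 = 3.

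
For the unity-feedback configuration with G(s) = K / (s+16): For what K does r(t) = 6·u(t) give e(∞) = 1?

No free integrators in G(s): this is a type 0 system.
K_p = lim_{s→0} G(s) = K / (16) = 0.0625·K.
e_ss = 6/(1 + K_p) = 1 ⇒ 1 + 0.0625·K = 6 ⇒ K = 80.

80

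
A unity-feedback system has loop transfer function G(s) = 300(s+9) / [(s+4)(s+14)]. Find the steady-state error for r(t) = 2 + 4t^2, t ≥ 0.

The open loop has no poles at the origin → type 0 system. Treating each term separately:
  • 2: e_ss = 2/(1+K_p) with K_p=675/14 → 28/689.
  • 4t^2: a type-0 system cannot track it, e_ss → ∞.
The unbounded component dominates.

infinity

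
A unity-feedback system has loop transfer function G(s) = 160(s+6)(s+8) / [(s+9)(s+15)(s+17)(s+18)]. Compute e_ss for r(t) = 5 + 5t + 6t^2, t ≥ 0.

No free integrators in G(s): this is a type 0 system. By superposition:
  • 5: e_ss = 5/(1+K_p) with K_p=256/1377 → 6885/1633.
  • 5t: a type-0 system cannot track it, e_ss → ∞.
  • 6t^2: a type-0 system cannot track it, e_ss → ∞.
The unbounded component dominates.

infinity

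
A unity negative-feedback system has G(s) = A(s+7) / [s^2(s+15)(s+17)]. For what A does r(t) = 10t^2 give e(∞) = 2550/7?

2

The open loop has two poles at the origin → type 2 system.
K_a = lim_{s→0} s^2·G(s) = A·7 / (15·17) = (7/255)·A.
e_ss = 20/K_a = 2550/7 ⇒ K_a = 14/255 ⇒ A = (14/255)/(7/255) = 2.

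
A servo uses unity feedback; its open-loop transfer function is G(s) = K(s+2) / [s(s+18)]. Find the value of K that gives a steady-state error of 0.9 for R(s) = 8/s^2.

80

The open loop has one pole at the origin → type 1 system.
K_v = lim_{s→0} s·G(s) = K·2 / (18) = (1/9)·K.
e_ss = 8/K_v = 0.9 ⇒ K_v = 80/9 ⇒ K = (80/9)/(1/9) = 80.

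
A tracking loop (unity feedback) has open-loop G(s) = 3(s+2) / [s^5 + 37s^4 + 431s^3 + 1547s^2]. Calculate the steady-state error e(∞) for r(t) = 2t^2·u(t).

3094/3

Lowest-order denominator term is 1547s^2, so the open loop has 2 poles at the origin → type 2 system.
K_a = lim_{s→0} s^2·G(s) = 3·2 / 1547 = 6/1547.
r(t) = 2t^2 gives R(s) = 4/s^3.
e_ss = 4/K_a = 4/(6/1547) = 3094/3.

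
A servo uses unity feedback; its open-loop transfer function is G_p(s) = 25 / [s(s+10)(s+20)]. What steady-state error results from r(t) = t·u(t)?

8

G_p(s) has one factor of s in the denominator, so the system is type 1.
K_v = lim_{s→0} s·G_p(s) = 25 / (10·20) = 0.125.
e_ss = 1/K_v = 1/0.125 = 8.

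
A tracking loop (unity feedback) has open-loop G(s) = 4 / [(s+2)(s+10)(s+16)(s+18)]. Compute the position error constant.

1/1440

G(s) has no factors of s in the denominator, so the system is type 0.
K_p = lim_{s→0} G(s) = 4 / (2·10·16·18) = 1/1440.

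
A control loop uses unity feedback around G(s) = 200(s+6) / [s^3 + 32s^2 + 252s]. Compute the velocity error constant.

The denominator has no term below 252s — 1 pole at s=0, type 1.
K_v = lim_{s→0} s·G(s) = 200·6 / 252 = 100/21.

100/21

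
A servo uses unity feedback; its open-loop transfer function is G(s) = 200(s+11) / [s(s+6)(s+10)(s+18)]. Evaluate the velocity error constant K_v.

55/27

System type = 1 (one pole at s=0).
K_v = lim_{s→0} s·G(s) = 200·11 / (6·10·18) = 55/27.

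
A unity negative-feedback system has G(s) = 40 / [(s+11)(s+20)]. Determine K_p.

The open loop has no poles at the origin → type 0 system.
K_p = lim_{s→0} G(s) = 40 / (11·20) = 2/11.

2/11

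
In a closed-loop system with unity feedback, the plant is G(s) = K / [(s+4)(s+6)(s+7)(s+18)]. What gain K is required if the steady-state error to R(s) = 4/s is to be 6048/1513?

G(s) has no factors of s in the denominator, so the system is type 0.
K_p = lim_{s→0} G(s) = K / (4·6·7·18) = (1/3024)·K.
e_ss = 4/(1 + K_p) = 6048/1513 ⇒ 1 + (1/3024)·K = 1513/1512 ⇒ K = 2.

2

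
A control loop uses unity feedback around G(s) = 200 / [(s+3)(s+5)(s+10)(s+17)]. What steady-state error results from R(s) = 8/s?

408/55

G(s) has no factors of s in the denominator, so the system is type 0.
K_p = lim_{s→0} G(s) = 200 / (3·5·10·17) = 4/51.
e_ss = 8/(1 + K_p) = 8/(55/51) = 408/55.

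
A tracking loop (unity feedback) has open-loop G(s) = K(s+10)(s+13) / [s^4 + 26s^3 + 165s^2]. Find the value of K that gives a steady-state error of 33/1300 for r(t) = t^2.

100

Lowest-order denominator term is 165s^2, so the open loop has 2 poles at the origin → type 2 system.
K_a = lim_{s→0} s^2·G(s) = K·10·13 / 165 = (26/33)·K.
e_ss = 2/K_a = 33/1300 ⇒ K_a = 2600/33 ⇒ K = (2600/33)/(26/33) = 100.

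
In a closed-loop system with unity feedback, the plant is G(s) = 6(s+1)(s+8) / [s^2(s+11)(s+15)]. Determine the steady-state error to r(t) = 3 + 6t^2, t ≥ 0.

41.25

G(s) has two factors of s in the denominator, so the system is type 2. By superposition:
  • 3: tracked with zero error.
  • 6t^2: e_ss = 12/K_a with K_a=16/55 → 41.25.
Total e_ss = 41.25.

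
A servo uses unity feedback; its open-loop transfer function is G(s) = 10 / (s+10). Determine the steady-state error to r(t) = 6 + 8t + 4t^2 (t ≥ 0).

infinity

System type = 0 (no poles at s=0). By superposition:
  • 6: e_ss = 6/(1+K_p) with K_p=1 → 3.
  • 8t: a type-0 system cannot track it, e_ss → ∞.
  • 4t^2: a type-0 system cannot track it, e_ss → ∞.
The unbounded component dominates.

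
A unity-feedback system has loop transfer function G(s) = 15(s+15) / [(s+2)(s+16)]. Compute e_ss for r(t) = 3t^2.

infinity

System type = 0 (no poles at s=0).
For a type-0 system K_a = 0, so e_ss to a parabolic input is unbounded.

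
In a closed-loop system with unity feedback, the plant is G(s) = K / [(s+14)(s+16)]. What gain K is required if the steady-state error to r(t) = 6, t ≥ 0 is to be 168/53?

200

System type = 0 (no poles at s=0).
K_p = lim_{s→0} G(s) = K / (14·16) = (1/224)·K.
e_ss = 6/(1 + K_p) = 168/53 ⇒ 1 + (1/224)·K = 53/28 ⇒ K = 200.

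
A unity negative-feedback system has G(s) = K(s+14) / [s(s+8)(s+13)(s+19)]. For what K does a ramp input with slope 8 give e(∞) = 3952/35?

The open loop has one pole at the origin → type 1 system.
K_v = lim_{s→0} s·G(s) = K·14 / (8·13·19) = (7/988)·K.
e_ss = 8/K_v = 3952/35 ⇒ K_v = 35/494 ⇒ K = (35/494)/(7/988) = 10.

10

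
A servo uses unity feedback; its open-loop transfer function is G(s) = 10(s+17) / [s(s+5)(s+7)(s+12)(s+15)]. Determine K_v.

System type = 1 (one pole at s=0).
K_v = lim_{s→0} s·G(s) = 10·17 / (5·7·12·15) = 17/630.

17/630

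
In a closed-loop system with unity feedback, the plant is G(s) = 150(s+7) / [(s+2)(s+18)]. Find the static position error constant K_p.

The open loop has no poles at the origin → type 0 system.
K_p = lim_{s→0} G(s) = 150·7 / (2·18) = 175/6.

175/6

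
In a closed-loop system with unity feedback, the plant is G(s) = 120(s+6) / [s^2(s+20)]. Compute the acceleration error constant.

Two free integrators in G(s): this is a type 2 system.
K_a = lim_{s→0} s^2·G(s) = 120·6 / (20) = 36.

36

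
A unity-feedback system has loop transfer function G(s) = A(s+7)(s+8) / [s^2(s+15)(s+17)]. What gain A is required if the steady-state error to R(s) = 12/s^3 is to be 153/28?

The open loop has two poles at the origin → type 2 system.
K_a = lim_{s→0} s^2·G(s) = A·7·8 / (15·17) = (56/255)·A.
e_ss = 12/K_a = 153/28 ⇒ K_a = 112/51 ⇒ A = (112/51)/(56/255) = 10.

10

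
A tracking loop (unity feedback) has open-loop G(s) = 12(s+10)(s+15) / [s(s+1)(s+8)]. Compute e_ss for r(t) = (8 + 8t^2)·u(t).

infinity

G(s) has one factor of s in the denominator, so the system is type 1. Treating each term separately:
  • 8: tracked with zero error.
  • 8t^2: a type-1 system cannot track it, e_ss → ∞.
The unbounded component dominates.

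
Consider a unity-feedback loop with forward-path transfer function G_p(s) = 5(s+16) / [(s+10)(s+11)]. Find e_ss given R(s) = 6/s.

No free integrators in G_p(s): this is a type 0 system.
K_p = lim_{s→0} G_p(s) = 5·16 / (10·11) = 8/11.
e_ss = 6/(1 + K_p) = 6/(19/11) = 66/19.

66/19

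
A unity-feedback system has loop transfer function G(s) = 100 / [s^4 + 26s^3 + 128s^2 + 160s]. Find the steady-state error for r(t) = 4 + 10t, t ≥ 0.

16

Factoring s from the denominator leaves a polynomial with constant term 160, so the system is type 1. Treating each term separately:
  • 4: tracked with zero error.
  • 10t: e_ss = 10/K_v with K_v=0.625 → 16.
Total e_ss = 16.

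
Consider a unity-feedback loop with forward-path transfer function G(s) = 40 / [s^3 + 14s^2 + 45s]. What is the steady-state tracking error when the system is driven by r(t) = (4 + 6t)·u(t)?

6.75

The denominator has no term below 45s — 1 pole at s=0, type 1. Treating each term separately:
  • 4: tracked with zero error.
  • 6t: e_ss = 6/K_v with K_v=8/9 → 6.75.
Total e_ss = 6.75.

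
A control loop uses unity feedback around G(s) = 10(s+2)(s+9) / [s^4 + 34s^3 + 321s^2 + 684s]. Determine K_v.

5/19

Factoring s from the denominator leaves a polynomial with constant term 684, so the system is type 1.
K_v = lim_{s→0} s·G(s) = 10·2·9 / 684 = 5/19.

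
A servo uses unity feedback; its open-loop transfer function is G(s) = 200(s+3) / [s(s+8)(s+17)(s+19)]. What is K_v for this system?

75/323

One free integrator in G(s): this is a type 1 system.
K_v = lim_{s→0} s·G(s) = 200·3 / (8·17·19) = 75/323.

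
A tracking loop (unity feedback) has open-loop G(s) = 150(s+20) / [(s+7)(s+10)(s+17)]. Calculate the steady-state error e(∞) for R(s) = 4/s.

476/419

G(s) has no factors of s in the denominator, so the system is type 0.
K_p = lim_{s→0} G(s) = 150·20 / (7·10·17) = 300/119.
e_ss = 4/(1 + K_p) = 4/(419/119) = 476/419.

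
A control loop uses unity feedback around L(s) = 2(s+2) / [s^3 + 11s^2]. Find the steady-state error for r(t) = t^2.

The denominator has no term below 11s^2 — 2 poles at s=0, type 2.
K_a = lim_{s→0} s^2·L(s) = 2·2 / 11 = 4/11.
r(t) = t^2 gives R(s) = 2/s^3.
e_ss = 2/K_a = 2/(4/11) = 5.5.

5.5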